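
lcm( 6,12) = 12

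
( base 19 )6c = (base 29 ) 4A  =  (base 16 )7e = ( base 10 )126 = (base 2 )1111110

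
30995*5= 154975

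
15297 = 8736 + 6561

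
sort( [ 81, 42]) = [42,81]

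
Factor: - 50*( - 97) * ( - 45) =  - 218250 = - 2^1 * 3^2*5^3 *97^1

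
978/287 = 3 + 117/287 = 3.41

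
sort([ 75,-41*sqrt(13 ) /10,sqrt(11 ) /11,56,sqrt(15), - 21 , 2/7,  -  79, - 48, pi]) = [ -79, - 48,-21, - 41*sqrt(13) /10,2/7,sqrt (11) /11, pi,sqrt(15), 56,75]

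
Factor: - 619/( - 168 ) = 2^ ( - 3 )*3^( - 1 )*7^( - 1 )*619^1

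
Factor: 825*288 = 2^5*  3^3*5^2*11^1 =237600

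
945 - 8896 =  -7951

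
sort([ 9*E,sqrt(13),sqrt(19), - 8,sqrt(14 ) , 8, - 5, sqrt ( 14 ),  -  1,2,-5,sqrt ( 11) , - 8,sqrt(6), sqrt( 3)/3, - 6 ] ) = [-8, - 8, -6, - 5, - 5, -1,sqrt( 3)/3,2,sqrt( 6),  sqrt(11),sqrt(13 ), sqrt ( 14), sqrt(14 ),sqrt( 19),8,9*E ] 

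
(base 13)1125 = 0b100101011101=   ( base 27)37l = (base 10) 2397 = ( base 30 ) 2jr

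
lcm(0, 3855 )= 0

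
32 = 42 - 10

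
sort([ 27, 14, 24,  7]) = [ 7,14, 24, 27 ]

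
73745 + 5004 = 78749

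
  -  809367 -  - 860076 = 50709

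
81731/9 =9081+2/9 = 9081.22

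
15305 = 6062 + 9243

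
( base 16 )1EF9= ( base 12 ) 4709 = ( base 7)32055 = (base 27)ani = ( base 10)7929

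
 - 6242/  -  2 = 3121/1 = 3121.00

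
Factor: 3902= 2^1*1951^1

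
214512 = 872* 246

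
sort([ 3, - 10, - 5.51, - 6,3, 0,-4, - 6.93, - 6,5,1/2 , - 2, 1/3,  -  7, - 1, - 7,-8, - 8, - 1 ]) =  [ - 10, - 8,-8, - 7, - 7, - 6.93, - 6 , - 6, - 5.51, - 4,-2, - 1, - 1,  0, 1/3, 1/2, 3, 3, 5] 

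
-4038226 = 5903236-9941462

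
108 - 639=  - 531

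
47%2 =1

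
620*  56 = 34720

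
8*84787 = 678296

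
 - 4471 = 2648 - 7119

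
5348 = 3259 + 2089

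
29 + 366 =395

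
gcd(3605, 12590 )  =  5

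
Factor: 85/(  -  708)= - 2^( - 2)*3^(-1)*5^1*17^1*59^( - 1)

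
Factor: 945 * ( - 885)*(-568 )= 2^3*3^4*5^2*7^1*59^1 * 71^1 =475032600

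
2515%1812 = 703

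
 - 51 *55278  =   - 2819178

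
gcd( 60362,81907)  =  1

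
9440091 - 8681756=758335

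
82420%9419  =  7068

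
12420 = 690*18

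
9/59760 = 1/6640 = 0.00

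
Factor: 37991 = 37991^1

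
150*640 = 96000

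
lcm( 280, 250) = 7000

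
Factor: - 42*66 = -2^2 *3^2 *7^1 * 11^1 = - 2772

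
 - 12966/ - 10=6483/5 = 1296.60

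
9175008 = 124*73992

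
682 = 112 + 570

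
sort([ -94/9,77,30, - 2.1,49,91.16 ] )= [-94/9,  -  2.1 , 30,49,77,91.16]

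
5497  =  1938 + 3559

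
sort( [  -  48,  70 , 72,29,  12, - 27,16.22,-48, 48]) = [ - 48 ,  -  48, - 27,12, 16.22, 29, 48,  70 , 72]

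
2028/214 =9 + 51/107 = 9.48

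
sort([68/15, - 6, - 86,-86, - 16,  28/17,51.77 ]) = [ - 86, - 86 ,-16, - 6, 28/17,68/15,51.77] 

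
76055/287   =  265 = 265.00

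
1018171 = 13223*77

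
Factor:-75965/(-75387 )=3^(  -  1)*5^1*13^( - 1)*1933^( - 1)*15193^1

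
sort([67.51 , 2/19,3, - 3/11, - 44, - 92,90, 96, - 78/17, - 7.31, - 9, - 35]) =[ - 92, - 44,-35, - 9, - 7.31, - 78/17, - 3/11,  2/19,3,67.51,90, 96]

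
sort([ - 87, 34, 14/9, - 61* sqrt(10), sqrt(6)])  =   [-61*sqrt(10 ), - 87, 14/9,sqrt(6 ), 34 ]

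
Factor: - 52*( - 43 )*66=147576 =2^3*3^1*11^1*13^1*43^1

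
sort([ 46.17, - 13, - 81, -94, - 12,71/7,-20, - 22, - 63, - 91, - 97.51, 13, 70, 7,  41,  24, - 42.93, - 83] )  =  [ - 97.51, - 94,  -  91, - 83,  -  81, - 63, - 42.93,- 22, - 20, - 13, - 12, 7,71/7,  13, 24, 41, 46.17,70]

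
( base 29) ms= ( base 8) 1232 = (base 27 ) OI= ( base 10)666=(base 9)820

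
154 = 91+63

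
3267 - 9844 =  - 6577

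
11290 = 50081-38791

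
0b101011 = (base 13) 34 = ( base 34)19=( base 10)43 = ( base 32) 1B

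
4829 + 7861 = 12690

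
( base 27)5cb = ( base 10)3980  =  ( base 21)90b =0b111110001100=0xF8C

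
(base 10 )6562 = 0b1100110100010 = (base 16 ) 19A2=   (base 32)6d2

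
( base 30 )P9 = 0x2F7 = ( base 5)11014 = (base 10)759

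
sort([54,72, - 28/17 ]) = [  -  28/17,54,72 ] 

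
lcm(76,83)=6308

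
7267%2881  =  1505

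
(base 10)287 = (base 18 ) fh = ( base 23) cb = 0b100011111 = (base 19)f2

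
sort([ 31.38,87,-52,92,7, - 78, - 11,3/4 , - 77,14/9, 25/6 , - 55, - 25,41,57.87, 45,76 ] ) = [  -  78, - 77, - 55, - 52, -25, - 11,  3/4, 14/9, 25/6,7,31.38,41,45,57.87,76,87,  92 ] 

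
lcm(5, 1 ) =5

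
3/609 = 1/203   =  0.00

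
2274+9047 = 11321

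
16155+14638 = 30793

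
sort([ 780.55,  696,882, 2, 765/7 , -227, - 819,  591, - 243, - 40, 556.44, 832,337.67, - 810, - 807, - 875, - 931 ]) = [ - 931,-875,-819, -810,  -  807, - 243, - 227, - 40,2, 765/7, 337.67, 556.44, 591, 696,780.55, 832,  882] 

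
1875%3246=1875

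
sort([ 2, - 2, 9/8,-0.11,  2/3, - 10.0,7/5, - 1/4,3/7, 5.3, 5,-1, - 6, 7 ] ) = [ - 10.0,  -  6,-2, - 1, - 1/4, - 0.11,3/7, 2/3, 9/8,7/5, 2,5,5.3, 7 ]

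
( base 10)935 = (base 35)qp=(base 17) 340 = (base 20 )26f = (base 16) 3a7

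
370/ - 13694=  - 1 + 6662/6847 = -0.03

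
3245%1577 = 91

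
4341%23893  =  4341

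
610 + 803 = 1413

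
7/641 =7/641 = 0.01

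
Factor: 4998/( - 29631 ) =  - 14/83=- 2^1*7^1*83^ (-1 )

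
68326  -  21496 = 46830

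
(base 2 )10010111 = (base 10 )151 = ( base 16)97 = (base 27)5G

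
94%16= 14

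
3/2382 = 1/794 = 0.00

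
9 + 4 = 13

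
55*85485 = 4701675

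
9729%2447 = 2388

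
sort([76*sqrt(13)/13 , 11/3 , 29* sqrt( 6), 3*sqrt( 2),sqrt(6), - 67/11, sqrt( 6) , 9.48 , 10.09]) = [ - 67/11, sqrt( 6), sqrt( 6),11/3,  3*sqrt( 2) , 9.48, 10.09  ,  76*sqrt( 13)/13,29*sqrt( 6) ]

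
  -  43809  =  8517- 52326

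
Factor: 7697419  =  193^1*39883^1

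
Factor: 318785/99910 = 619/194= 2^( - 1)*97^( - 1)*619^1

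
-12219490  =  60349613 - 72569103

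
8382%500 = 382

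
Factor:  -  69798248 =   -  2^3*13^1*19^1*35323^1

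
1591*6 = 9546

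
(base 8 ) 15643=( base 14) 2815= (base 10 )7075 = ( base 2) 1101110100011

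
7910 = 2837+5073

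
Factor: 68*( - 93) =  - 2^2 * 3^1*17^1 * 31^1= - 6324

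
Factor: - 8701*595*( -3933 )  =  3^2 * 5^1 * 7^2 * 11^1*17^1*19^1*23^1*113^1 = 20361514635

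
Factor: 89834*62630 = 5626303420 = 2^2 * 5^1 * 6263^1*44917^1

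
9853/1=9853 = 9853.00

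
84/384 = 7/32 = 0.22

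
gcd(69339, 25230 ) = 87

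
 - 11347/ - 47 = 241 + 20/47 = 241.43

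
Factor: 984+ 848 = 2^3*229^1 = 1832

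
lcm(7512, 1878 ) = 7512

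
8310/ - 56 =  - 4155/28 = - 148.39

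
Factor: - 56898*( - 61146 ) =2^2*3^4*29^1*43^1*79^1*109^1 = 3479085108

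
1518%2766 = 1518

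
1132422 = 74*15303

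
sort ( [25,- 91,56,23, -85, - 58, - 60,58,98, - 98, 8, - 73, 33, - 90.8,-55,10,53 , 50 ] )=[ - 98 , -91, - 90.8, - 85, - 73,- 60, - 58, - 55 , 8 , 10,23,25, 33  ,  50,53,56,58, 98]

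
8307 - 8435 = -128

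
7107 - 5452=1655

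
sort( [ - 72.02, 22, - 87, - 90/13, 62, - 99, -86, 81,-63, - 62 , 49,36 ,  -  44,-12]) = [  -  99, -87, -86,-72.02  ,-63,  -  62, - 44, - 12 , - 90/13 , 22 , 36,49, 62,81] 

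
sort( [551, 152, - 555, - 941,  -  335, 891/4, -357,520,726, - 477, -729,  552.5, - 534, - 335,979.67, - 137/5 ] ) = [-941, - 729 , - 555,-534, - 477,-357, - 335, - 335, - 137/5,152, 891/4, 520,551, 552.5, 726, 979.67 ]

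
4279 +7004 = 11283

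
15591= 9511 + 6080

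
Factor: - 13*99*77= -3^2 * 7^1 * 11^2*13^1 = - 99099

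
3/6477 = 1/2159 = 0.00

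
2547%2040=507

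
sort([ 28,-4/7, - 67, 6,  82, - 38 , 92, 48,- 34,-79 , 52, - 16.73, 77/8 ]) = [-79, -67,-38,-34, - 16.73,-4/7 , 6  ,  77/8,28, 48, 52,82, 92 ] 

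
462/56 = 8+1/4 = 8.25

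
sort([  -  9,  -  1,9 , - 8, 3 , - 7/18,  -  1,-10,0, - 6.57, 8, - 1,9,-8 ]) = [ - 10, - 9, - 8,- 8,  -  6.57,  -  1, - 1, - 1, - 7/18,0 , 3,8  ,  9,9]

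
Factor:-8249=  - 73^1*113^1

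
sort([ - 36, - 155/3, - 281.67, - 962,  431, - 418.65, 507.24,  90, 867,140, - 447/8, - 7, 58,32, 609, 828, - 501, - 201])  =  [ - 962, - 501,-418.65,-281.67,-201, - 447/8, - 155/3,- 36, - 7, 32,58,90,140  ,  431, 507.24,609, 828,867]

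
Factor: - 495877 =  - 495877^1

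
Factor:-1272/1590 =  - 4/5 = - 2^2 * 5^(  -  1)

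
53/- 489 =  - 1 + 436/489  =  - 0.11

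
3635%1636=363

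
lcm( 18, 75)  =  450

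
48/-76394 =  - 24/38197 = - 0.00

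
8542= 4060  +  4482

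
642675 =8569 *75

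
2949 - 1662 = 1287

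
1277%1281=1277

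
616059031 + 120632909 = 736691940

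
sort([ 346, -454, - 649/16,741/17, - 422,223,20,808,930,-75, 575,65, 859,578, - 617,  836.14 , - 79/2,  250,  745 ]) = [ - 617, - 454 , - 422, - 75, - 649/16, - 79/2,20,741/17, 65, 223,250,  346, 575,578,  745,808,836.14,  859 , 930 ] 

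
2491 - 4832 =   -  2341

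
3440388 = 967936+2472452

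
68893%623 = 363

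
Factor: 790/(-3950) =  - 5^(-1 ) = -1/5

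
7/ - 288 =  - 1 + 281/288=- 0.02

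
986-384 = 602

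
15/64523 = 15/64523= 0.00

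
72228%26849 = 18530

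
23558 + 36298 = 59856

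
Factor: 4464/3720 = 2^1*3^1*5^(-1)= 6/5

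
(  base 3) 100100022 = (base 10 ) 6812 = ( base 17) 169c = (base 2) 1101010011100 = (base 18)1308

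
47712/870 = 54 + 122/145 = 54.84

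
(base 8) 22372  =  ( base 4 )2103322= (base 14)3642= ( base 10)9466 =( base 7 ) 36412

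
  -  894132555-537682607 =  - 1431815162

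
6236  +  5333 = 11569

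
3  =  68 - 65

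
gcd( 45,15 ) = 15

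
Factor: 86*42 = 3612  =  2^2*3^1* 7^1*43^1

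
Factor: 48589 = 48589^1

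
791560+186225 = 977785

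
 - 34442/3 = -34442/3 = - 11480.67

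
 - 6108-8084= - 14192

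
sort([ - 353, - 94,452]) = [-353, - 94,452 ] 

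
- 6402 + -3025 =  - 9427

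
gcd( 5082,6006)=462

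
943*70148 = 66149564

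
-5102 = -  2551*2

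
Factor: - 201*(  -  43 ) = 8643 = 3^1*43^1*67^1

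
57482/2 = 28741 = 28741.00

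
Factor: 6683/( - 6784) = -2^( - 7)*41^1 * 53^ (-1)*163^1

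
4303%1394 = 121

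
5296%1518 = 742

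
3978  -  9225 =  - 5247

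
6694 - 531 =6163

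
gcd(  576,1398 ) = 6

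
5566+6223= 11789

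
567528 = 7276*78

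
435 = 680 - 245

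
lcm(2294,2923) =181226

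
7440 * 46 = 342240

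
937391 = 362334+575057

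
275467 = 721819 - 446352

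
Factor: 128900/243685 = 2^2*5^1*13^( - 1)*23^( - 1 )*163^( - 1 )*1289^1 = 25780/48737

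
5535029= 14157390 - 8622361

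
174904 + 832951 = 1007855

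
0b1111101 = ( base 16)7d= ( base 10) 125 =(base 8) 175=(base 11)104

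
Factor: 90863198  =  2^1*17^1*97^1*27551^1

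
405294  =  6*67549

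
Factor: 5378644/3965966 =2^1*239^ ( - 1) * 631^1*2131^1 * 8297^( - 1) = 2689322/1982983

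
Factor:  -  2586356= - 2^2*19^1*34031^1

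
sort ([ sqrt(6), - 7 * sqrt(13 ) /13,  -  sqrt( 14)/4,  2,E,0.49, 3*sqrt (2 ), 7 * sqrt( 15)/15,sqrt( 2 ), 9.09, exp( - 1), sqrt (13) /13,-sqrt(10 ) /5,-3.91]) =[ - 3.91, - 7*sqrt( 13 )/13, - sqrt ( 14) /4,-sqrt( 10)/5,sqrt( 13 )/13, exp(-1 ), 0.49, sqrt (2 ), 7*sqrt( 15) /15,2,  sqrt(6 ), E , 3 * sqrt( 2) , 9.09]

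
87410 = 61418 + 25992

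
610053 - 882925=-272872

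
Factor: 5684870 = 2^1*5^1*29^1*19603^1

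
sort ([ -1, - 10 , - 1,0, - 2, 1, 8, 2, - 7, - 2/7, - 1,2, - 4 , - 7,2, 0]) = [-10, - 7, - 7 , - 4, - 2 , - 1, - 1,-1, -2/7 , 0, 0, 1,2,  2 , 2,8]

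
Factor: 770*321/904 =2^( - 2) * 3^1 * 5^1*7^1*11^1 * 107^1*113^( - 1) = 123585/452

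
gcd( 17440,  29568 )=32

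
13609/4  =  3402 + 1/4  =  3402.25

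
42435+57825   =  100260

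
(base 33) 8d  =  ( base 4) 10111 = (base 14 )15b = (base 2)100010101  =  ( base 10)277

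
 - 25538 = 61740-87278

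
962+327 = 1289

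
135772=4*33943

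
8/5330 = 4/2665 = 0.00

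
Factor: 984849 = 3^1*328283^1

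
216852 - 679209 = -462357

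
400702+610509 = 1011211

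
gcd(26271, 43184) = 1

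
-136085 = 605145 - 741230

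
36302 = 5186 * 7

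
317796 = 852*373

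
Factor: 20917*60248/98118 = 630103708/49059 = 2^2*3^(-3 ) * 13^1*17^1*23^ ( - 1)*79^( - 1)*443^1*1609^1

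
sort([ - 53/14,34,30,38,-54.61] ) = [-54.61 ,- 53/14, 30 , 34,38]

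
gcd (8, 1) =1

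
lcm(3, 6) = 6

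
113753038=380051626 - 266298588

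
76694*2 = 153388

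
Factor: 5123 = 47^1*109^1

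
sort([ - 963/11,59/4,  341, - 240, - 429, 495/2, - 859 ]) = [ - 859, - 429, - 240,-963/11,59/4, 495/2,341] 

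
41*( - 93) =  - 3813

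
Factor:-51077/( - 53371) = 13^1 * 19^( - 1) * 53^(-2 ) * 3929^1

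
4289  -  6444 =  - 2155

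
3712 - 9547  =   - 5835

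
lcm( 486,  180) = 4860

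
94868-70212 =24656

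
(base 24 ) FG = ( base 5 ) 3001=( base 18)12G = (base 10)376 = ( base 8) 570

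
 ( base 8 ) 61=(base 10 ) 49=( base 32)1h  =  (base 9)54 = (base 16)31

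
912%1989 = 912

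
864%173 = 172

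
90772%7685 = 6237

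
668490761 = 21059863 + 647430898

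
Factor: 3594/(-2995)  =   - 6/5 =-2^1*3^1*5^( - 1) 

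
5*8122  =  40610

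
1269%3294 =1269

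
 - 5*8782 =-43910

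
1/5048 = 1/5048  =  0.00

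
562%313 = 249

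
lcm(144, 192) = 576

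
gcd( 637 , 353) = 1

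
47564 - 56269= -8705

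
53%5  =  3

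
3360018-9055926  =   - 5695908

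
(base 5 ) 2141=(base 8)450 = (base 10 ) 296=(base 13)19a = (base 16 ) 128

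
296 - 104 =192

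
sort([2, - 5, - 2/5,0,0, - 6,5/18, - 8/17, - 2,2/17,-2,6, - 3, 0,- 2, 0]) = [-6,  -  5, - 3, - 2, - 2,-2, - 8/17, - 2/5, 0,  0, 0,0, 2/17,5/18,2, 6]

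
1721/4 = 430 + 1/4 = 430.25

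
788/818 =394/409 =0.96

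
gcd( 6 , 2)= 2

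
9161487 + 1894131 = 11055618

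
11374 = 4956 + 6418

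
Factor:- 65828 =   -  2^2*7^1*2351^1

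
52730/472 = 111 + 169/236 = 111.72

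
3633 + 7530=11163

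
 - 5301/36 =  - 148 + 3/4 = - 147.25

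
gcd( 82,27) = 1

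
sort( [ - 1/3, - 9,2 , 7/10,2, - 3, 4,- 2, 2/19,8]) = [-9, - 3,  -  2,- 1/3,2/19,7/10,2,2, 4,8 ] 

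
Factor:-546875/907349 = -5^7*7^1*281^(-1)*3229^( - 1)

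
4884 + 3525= 8409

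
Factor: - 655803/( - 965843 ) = 3^3*107^1*227^1*965843^( - 1) 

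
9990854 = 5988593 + 4002261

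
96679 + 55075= 151754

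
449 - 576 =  - 127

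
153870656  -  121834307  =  32036349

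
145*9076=1316020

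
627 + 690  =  1317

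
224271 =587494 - 363223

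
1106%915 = 191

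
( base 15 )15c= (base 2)100111000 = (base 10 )312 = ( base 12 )220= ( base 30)AC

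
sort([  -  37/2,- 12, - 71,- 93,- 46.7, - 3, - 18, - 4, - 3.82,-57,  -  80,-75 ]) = [ - 93, - 80,  -  75, - 71, - 57, - 46.7, - 37/2, - 18, - 12, - 4, - 3.82, - 3 ]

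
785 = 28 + 757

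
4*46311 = 185244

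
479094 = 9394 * 51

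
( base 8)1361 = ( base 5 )11003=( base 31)o9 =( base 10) 753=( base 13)45c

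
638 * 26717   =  17045446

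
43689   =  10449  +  33240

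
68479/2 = 34239+1/2= 34239.50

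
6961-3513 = 3448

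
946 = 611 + 335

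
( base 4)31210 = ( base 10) 868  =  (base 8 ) 1544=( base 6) 4004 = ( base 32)R4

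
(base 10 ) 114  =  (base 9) 136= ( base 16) 72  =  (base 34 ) 3C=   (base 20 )5e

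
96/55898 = 48/27949  =  0.00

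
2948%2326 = 622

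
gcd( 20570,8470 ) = 1210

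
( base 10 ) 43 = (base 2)101011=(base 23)1k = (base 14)31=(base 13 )34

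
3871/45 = 86 + 1/45 = 86.02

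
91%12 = 7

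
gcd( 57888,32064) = 96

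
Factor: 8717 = 23^1*379^1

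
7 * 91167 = 638169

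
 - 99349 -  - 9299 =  - 90050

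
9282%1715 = 707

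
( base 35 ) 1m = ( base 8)71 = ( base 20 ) 2h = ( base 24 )29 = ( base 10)57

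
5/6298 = 5/6298 =0.00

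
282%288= 282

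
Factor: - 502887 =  - 3^1*7^2*11^1*311^1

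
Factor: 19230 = 2^1*3^1*5^1 * 641^1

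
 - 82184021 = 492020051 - 574204072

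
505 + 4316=4821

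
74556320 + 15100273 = 89656593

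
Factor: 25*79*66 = 2^1*3^1*5^2 *11^1*79^1 = 130350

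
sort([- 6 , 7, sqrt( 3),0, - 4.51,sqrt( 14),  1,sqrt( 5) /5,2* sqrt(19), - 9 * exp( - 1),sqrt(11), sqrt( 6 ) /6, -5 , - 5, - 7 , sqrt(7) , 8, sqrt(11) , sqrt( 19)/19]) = [ - 7, - 6, - 5, - 5, - 4.51, - 9*exp( - 1), 0, sqrt( 19 )/19, sqrt( 6) /6, sqrt (5)/5,1,  sqrt( 3 ), sqrt( 7 ),sqrt( 11), sqrt( 11), sqrt( 14), 7, 8, 2 * sqrt( 19)]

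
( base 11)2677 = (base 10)3472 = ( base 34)304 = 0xD90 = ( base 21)7i7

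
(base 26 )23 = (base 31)1O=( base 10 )55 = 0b110111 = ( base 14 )3d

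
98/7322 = 7/523 = 0.01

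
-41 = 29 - 70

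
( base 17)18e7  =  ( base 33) 6sc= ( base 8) 16456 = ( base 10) 7470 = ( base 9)11220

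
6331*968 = 6128408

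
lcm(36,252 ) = 252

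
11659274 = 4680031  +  6979243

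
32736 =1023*32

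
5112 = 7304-2192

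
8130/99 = 82 + 4/33 = 82.12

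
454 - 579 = -125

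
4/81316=1/20329 = 0.00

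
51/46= 1 + 5/46 =1.11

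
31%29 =2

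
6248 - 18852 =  - 12604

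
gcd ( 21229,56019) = 71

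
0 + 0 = 0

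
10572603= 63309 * 167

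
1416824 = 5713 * 248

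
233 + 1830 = 2063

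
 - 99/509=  - 1 + 410/509 = -0.19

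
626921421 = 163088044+463833377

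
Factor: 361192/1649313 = 2^3*3^( - 2)*13^1*  23^1*151^1*401^( - 1 ) * 457^( - 1 )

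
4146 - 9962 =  - 5816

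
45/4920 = 3/328 = 0.01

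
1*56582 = 56582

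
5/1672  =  5/1672 = 0.00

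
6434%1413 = 782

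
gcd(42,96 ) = 6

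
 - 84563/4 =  - 21141 + 1/4=- 21140.75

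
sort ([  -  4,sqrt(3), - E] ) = [  -  4,  -  E, sqrt ( 3)] 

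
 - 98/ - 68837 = 98/68837 = 0.00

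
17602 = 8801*2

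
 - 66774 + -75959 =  - 142733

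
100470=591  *170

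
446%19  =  9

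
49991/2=24995 + 1/2 =24995.50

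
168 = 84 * 2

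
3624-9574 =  - 5950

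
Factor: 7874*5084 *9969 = 2^3*3^1*31^2*41^1*127^1*3323^1 = 399073186104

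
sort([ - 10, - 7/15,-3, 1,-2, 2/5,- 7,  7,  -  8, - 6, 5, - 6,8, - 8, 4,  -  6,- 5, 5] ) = [ - 10, - 8, - 8, - 7, - 6, - 6, - 6,-5, - 3, - 2,  -  7/15, 2/5,1,4 , 5, 5, 7, 8]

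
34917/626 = 55  +  487/626 = 55.78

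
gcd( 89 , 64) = 1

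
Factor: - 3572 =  -2^2*19^1*47^1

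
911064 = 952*957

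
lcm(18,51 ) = 306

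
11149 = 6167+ 4982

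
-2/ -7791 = 2/7791 = 0.00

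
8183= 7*1169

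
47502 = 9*5278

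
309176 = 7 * 44168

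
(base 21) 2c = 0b110110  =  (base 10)54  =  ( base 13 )42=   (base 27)20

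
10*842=8420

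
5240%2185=870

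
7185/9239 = 7185/9239 = 0.78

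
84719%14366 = 12889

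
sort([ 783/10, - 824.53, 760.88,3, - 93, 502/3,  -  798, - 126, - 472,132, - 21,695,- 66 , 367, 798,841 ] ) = [  -  824.53,  -  798, - 472,-126, - 93, - 66, - 21,3,  783/10,132, 502/3,367,  695,760.88,798,841]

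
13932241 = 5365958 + 8566283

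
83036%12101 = 10430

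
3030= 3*1010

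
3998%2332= 1666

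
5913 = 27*219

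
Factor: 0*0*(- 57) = 0^1 =0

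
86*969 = 83334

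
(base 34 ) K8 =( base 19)1h4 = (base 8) 1260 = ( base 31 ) m6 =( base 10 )688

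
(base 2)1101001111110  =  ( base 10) 6782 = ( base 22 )E06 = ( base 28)8i6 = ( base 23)cik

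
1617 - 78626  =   -77009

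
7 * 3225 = 22575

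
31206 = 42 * 743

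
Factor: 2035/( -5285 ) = - 7^( - 1) * 11^1*37^1 * 151^( - 1 )  =  -  407/1057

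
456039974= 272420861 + 183619113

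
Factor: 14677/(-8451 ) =  -  3^( - 3)*13^1* 313^( - 1 )*1129^1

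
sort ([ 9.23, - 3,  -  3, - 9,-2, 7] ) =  [-9, - 3, - 3, - 2,  7,9.23]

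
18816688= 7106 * 2648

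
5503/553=5503/553  =  9.95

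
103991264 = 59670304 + 44320960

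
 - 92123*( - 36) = 3316428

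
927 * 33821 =31352067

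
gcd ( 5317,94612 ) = 1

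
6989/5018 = 6989/5018 = 1.39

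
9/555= 3/185 = 0.02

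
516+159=675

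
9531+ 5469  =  15000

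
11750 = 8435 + 3315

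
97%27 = 16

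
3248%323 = 18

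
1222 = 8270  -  7048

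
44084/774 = 56 + 370/387 = 56.96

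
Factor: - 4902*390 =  - 2^2*3^2*5^1*13^1 * 19^1*43^1  =  - 1911780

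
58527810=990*59119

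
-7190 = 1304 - 8494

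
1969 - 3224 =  - 1255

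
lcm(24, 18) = 72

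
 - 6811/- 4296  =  6811/4296=1.59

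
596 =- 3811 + 4407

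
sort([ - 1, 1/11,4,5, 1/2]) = [-1,  1/11, 1/2,4, 5] 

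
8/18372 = 2/4593=0.00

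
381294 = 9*42366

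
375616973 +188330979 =563947952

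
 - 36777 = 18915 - 55692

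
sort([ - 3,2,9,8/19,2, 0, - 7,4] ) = [ - 7 , - 3,0,  8/19,2,2, 4 , 9 ]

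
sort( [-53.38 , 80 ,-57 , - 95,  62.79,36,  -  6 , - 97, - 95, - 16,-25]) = [ - 97,-95,-95,  -  57,-53.38 , - 25,-16, - 6, 36,62.79,80]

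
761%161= 117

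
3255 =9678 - 6423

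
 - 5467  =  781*( - 7 )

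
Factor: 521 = 521^1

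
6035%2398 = 1239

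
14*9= 126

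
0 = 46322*0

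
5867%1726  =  689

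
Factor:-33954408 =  - 2^3*3^2*471589^1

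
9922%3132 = 526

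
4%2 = 0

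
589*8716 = 5133724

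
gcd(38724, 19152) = 84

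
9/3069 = 1/341  =  0.00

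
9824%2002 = 1816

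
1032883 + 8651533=9684416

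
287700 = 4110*70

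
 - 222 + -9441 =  - 9663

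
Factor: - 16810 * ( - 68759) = 1155838790 = 2^1*  5^1*29^1* 41^2*2371^1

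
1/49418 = 1/49418 =0.00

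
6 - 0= 6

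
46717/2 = 23358 + 1/2 = 23358.50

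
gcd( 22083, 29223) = 51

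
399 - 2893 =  - 2494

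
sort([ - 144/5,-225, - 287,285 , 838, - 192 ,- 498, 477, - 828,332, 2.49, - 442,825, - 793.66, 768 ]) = [ - 828,-793.66, - 498, - 442, - 287, - 225, - 192, - 144/5, 2.49, 285, 332,477,768,  825, 838]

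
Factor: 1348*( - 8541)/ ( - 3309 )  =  3837756/1103  =  2^2 * 3^1*13^1*73^1*337^1 *1103^( - 1 )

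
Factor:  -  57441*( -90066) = 5173481106  =  2^1*3^2*17^1 * 41^1*467^1 * 883^1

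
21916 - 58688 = - 36772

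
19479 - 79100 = - 59621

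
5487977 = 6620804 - 1132827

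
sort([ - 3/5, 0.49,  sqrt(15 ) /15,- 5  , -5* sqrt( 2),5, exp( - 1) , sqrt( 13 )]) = [ - 5 * sqrt( 2), - 5,- 3/5, sqrt( 15) /15,exp(-1),  0.49, sqrt( 13),5]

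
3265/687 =3265/687  =  4.75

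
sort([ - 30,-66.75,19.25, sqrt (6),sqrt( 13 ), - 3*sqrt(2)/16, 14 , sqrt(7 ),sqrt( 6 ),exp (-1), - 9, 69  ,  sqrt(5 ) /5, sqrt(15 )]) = [ - 66.75, - 30, - 9, - 3 *sqrt( 2 )/16,exp( - 1 ),sqrt( 5 ) /5 , sqrt( 6), sqrt(6 ),sqrt( 7 ) , sqrt(13 ), sqrt( 15),14,19.25,69]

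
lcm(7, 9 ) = 63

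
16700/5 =3340 = 3340.00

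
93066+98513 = 191579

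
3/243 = 1/81=0.01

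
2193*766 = 1679838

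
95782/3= 31927 + 1/3 = 31927.33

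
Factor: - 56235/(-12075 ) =163/35 = 5^( - 1)*7^(-1)*163^1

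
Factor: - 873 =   -  3^2* 97^1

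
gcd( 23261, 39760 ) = 7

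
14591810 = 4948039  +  9643771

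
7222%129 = 127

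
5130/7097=5130/7097 = 0.72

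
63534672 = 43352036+20182636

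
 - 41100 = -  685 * 60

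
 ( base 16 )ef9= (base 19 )ABE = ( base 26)5HB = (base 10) 3833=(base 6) 25425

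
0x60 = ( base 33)2U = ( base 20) 4G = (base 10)96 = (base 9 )116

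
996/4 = 249 = 249.00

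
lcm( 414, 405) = 18630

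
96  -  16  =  80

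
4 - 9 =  - 5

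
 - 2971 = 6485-9456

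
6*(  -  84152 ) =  - 504912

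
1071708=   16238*66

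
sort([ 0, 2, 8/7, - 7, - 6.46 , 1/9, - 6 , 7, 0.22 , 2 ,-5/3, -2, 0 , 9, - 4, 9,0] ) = [ - 7,- 6.46 , - 6,-4,  -  2, - 5/3, 0, 0, 0 , 1/9, 0.22 , 8/7, 2,  2, 7, 9, 9]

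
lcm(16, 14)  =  112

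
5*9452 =47260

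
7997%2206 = 1379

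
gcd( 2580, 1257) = 3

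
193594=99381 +94213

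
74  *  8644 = 639656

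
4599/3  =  1533 = 1533.00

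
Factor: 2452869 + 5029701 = 7482570=2^1*3^1*5^1*249419^1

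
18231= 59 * 309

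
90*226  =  20340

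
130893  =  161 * 813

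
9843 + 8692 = 18535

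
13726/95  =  13726/95 = 144.48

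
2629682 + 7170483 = 9800165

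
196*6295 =1233820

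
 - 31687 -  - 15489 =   -  16198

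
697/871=697/871 = 0.80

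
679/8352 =679/8352 = 0.08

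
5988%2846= 296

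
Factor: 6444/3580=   9/5 = 3^2*5^( - 1)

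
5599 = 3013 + 2586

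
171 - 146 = 25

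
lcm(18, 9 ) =18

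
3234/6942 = 539/1157 = 0.47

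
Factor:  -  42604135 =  - 5^1*7^1*1217261^1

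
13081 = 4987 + 8094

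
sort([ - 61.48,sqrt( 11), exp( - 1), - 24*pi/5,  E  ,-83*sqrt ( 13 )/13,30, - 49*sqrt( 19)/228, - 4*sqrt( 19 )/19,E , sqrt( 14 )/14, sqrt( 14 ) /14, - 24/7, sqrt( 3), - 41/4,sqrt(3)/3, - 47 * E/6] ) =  [ - 61.48, - 83*sqrt (13 )/13, - 47*E/6,-24*pi/5,  -  41/4, - 24/7, - 49*sqrt ( 19 )/228, - 4 * sqrt(19 ) /19, sqrt(14)/14, sqrt(  14)/14, exp( - 1 ), sqrt (3 )/3,  sqrt( 3) , E, E, sqrt(11 ),30 ]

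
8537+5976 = 14513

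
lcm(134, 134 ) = 134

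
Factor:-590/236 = -5/2 = - 2^(- 1)*5^1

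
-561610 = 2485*(-226) 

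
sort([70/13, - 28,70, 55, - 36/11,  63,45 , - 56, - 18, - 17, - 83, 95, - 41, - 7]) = [ -83, - 56, - 41, -28, - 18 ,-17, - 7, - 36/11, 70/13,45,55,63,70,95 ]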